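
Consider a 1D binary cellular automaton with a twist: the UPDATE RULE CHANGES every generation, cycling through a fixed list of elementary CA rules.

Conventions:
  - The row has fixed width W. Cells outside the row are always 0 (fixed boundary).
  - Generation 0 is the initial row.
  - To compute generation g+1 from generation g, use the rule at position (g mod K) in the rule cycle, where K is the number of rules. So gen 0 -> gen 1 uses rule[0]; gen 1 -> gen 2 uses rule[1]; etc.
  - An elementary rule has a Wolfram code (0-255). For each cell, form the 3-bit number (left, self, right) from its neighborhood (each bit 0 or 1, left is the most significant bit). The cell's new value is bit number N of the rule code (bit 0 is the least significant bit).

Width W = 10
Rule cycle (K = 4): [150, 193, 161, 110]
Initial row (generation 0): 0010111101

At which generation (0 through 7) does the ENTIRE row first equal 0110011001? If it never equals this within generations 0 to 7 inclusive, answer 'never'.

Gen 0: 0010111101
Gen 1 (rule 150): 0110011001
Gen 2 (rule 193): 0010001000
Gen 3 (rule 161): 1000100011
Gen 4 (rule 110): 1001100111
Gen 5 (rule 150): 1110011010
Gen 6 (rule 193): 0110001000
Gen 7 (rule 161): 0000100011

Answer: 1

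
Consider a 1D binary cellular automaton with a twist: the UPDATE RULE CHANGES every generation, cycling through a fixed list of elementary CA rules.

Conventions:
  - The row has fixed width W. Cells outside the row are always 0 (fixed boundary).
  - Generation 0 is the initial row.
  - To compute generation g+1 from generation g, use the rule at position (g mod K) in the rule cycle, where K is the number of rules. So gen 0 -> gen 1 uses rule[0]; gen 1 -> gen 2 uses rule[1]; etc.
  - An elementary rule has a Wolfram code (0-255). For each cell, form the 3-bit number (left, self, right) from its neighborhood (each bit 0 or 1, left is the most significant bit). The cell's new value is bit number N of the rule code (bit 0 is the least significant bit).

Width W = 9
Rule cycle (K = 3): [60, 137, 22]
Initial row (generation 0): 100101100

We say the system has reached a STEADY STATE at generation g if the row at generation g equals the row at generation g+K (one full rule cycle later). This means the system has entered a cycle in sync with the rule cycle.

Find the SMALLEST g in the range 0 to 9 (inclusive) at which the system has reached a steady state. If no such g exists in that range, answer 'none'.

Gen 0: 100101100
Gen 1 (rule 60): 110111010
Gen 2 (rule 137): 100110000
Gen 3 (rule 22): 111001000
Gen 4 (rule 60): 100101100
Gen 5 (rule 137): 000001001
Gen 6 (rule 22): 000011111
Gen 7 (rule 60): 000010000
Gen 8 (rule 137): 111000111
Gen 9 (rule 22): 000101000
Gen 10 (rule 60): 000111100
Gen 11 (rule 137): 110111001
Gen 12 (rule 22): 000000111

Answer: none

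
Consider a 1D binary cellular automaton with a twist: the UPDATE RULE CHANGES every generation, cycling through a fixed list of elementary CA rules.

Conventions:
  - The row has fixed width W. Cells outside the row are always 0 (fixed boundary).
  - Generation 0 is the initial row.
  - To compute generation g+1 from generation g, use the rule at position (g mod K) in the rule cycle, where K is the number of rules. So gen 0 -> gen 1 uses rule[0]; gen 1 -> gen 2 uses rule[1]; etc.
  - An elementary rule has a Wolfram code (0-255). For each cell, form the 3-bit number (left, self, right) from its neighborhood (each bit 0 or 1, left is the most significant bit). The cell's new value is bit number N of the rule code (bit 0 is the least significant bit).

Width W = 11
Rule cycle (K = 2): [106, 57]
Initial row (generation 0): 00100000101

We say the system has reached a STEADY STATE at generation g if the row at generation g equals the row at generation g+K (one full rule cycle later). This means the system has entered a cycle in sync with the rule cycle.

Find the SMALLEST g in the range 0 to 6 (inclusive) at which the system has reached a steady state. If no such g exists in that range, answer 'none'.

Gen 0: 00100000101
Gen 1 (rule 106): 01000001010
Gen 2 (rule 57): 00111100101
Gen 3 (rule 106): 01100101010
Gen 4 (rule 57): 01010010101
Gen 5 (rule 106): 10100101010
Gen 6 (rule 57): 01010010101
Gen 7 (rule 106): 10100101010
Gen 8 (rule 57): 01010010101

Answer: 4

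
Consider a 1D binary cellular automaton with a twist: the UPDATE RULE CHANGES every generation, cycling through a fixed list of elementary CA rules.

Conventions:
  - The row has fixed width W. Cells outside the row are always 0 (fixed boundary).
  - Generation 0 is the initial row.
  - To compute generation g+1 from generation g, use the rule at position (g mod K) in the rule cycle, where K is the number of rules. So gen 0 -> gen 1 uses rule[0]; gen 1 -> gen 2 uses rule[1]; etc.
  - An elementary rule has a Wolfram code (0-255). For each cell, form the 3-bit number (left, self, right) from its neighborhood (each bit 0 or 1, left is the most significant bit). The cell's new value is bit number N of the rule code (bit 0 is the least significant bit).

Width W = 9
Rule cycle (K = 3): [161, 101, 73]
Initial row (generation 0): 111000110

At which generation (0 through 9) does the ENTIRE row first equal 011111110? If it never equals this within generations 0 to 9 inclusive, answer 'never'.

Answer: never

Derivation:
Gen 0: 111000110
Gen 1 (rule 161): 010010000
Gen 2 (rule 101): 010010111
Gen 3 (rule 73): 000000101
Gen 4 (rule 161): 111110010
Gen 5 (rule 101): 000010010
Gen 6 (rule 73): 111000000
Gen 7 (rule 161): 010011111
Gen 8 (rule 101): 010000001
Gen 9 (rule 73): 000111100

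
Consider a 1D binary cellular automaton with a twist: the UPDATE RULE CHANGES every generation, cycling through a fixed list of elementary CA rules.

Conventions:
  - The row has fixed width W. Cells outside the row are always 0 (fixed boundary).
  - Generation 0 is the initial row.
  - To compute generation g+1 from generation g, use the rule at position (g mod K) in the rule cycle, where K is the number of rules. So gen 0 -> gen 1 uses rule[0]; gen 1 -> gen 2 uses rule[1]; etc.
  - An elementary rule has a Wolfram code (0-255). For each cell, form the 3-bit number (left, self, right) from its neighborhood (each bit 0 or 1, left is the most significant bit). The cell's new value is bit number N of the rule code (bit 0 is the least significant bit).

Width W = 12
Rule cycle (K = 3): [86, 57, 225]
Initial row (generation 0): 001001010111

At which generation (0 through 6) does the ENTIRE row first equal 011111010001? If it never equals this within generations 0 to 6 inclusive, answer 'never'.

Gen 0: 001001010111
Gen 1 (rule 86): 011111010001
Gen 2 (rule 57): 010000101100
Gen 3 (rule 225): 000110010101
Gen 4 (rule 86): 001011110101
Gen 5 (rule 57): 100110001010
Gen 6 (rule 225): 000010100100

Answer: 1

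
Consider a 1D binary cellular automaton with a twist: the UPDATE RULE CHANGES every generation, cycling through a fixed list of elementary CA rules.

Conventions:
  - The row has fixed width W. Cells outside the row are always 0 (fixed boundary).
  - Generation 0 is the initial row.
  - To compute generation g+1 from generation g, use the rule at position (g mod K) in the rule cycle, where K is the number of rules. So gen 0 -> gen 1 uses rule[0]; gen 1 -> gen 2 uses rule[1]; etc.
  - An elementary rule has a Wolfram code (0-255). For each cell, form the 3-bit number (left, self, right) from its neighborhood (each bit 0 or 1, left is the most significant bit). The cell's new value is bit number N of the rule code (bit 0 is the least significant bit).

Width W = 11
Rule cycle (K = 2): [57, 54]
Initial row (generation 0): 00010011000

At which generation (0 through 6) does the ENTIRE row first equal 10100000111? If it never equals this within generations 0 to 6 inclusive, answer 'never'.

Gen 0: 00010011000
Gen 1 (rule 57): 11001010111
Gen 2 (rule 54): 00111111000
Gen 3 (rule 57): 10100000111
Gen 4 (rule 54): 11110001000
Gen 5 (rule 57): 10001100111
Gen 6 (rule 54): 11010011000

Answer: 3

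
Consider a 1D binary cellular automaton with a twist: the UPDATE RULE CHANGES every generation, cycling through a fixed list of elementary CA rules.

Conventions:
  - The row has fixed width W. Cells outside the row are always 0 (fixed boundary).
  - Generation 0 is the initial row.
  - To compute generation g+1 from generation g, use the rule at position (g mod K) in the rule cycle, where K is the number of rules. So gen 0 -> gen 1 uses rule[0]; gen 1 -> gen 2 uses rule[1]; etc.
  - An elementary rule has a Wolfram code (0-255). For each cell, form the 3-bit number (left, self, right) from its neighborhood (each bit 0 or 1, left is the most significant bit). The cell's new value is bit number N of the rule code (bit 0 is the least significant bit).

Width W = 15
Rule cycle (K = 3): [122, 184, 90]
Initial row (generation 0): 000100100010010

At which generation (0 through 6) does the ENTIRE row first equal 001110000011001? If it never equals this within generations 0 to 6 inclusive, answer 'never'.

Answer: 3

Derivation:
Gen 0: 000100100010010
Gen 1 (rule 122): 001011010101101
Gen 2 (rule 184): 000110101011010
Gen 3 (rule 90): 001110000011001
Gen 4 (rule 122): 011011000111110
Gen 5 (rule 184): 010110100111101
Gen 6 (rule 90): 100110011100100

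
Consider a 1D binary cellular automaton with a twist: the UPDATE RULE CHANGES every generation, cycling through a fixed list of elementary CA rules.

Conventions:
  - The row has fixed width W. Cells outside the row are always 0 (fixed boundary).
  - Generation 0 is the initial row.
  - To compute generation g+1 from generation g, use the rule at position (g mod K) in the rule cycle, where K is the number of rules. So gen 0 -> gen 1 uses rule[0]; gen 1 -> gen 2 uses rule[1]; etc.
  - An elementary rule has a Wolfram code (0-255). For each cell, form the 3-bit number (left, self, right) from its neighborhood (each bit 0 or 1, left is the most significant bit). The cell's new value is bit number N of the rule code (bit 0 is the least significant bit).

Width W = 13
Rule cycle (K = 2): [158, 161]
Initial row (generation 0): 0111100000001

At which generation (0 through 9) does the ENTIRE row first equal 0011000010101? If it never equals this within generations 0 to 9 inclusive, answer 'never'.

Gen 0: 0111100000001
Gen 1 (rule 158): 1111010000011
Gen 2 (rule 161): 0110100111000
Gen 3 (rule 158): 1100111110100
Gen 4 (rule 161): 0000011101001
Gen 5 (rule 158): 0000111001111
Gen 6 (rule 161): 1110010000110
Gen 7 (rule 158): 1101111001101
Gen 8 (rule 161): 0010110000010
Gen 9 (rule 158): 0110101000111

Answer: never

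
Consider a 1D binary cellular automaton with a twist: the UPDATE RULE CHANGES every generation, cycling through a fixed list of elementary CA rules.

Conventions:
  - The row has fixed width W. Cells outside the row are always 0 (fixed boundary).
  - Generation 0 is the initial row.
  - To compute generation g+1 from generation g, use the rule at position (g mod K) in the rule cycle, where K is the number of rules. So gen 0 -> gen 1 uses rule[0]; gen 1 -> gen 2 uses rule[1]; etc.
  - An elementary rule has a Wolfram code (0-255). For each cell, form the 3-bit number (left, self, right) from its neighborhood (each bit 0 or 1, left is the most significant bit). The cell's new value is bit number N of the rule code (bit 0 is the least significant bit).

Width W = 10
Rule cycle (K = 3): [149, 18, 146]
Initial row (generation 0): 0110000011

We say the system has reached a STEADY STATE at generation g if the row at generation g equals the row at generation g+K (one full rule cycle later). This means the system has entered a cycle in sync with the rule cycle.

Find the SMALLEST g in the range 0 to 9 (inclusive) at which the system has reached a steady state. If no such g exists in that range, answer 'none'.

Gen 0: 0110000011
Gen 1 (rule 149): 0001111000
Gen 2 (rule 18): 0010000100
Gen 3 (rule 146): 0101001010
Gen 4 (rule 149): 0101101011
Gen 5 (rule 18): 1000000000
Gen 6 (rule 146): 0100000000
Gen 7 (rule 149): 0111111111
Gen 8 (rule 18): 1000000000
Gen 9 (rule 146): 0100000000
Gen 10 (rule 149): 0111111111
Gen 11 (rule 18): 1000000000
Gen 12 (rule 146): 0100000000

Answer: 5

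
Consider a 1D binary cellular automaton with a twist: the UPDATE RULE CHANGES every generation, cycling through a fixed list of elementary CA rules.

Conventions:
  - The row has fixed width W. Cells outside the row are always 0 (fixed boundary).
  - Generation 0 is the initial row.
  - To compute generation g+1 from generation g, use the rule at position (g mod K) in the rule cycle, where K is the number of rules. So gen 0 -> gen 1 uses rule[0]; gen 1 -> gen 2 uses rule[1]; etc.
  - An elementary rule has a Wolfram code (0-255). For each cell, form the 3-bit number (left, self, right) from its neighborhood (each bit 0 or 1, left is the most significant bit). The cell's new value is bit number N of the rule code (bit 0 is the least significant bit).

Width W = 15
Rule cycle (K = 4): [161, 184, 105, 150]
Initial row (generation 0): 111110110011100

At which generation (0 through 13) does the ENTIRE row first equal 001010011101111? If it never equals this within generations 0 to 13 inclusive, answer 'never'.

Answer: 12

Derivation:
Gen 0: 111110110011100
Gen 1 (rule 161): 011101000001001
Gen 2 (rule 184): 011010100000100
Gen 3 (rule 105): 011101001110001
Gen 4 (rule 150): 101001110101011
Gen 5 (rule 161): 010000101010100
Gen 6 (rule 184): 001000010101010
Gen 7 (rule 105): 100011001010100
Gen 8 (rule 150): 110100111010110
Gen 9 (rule 161): 001000010101000
Gen 10 (rule 184): 000100001010100
Gen 11 (rule 105): 110001100101001
Gen 12 (rule 150): 001010011101111
Gen 13 (rule 161): 100100001010110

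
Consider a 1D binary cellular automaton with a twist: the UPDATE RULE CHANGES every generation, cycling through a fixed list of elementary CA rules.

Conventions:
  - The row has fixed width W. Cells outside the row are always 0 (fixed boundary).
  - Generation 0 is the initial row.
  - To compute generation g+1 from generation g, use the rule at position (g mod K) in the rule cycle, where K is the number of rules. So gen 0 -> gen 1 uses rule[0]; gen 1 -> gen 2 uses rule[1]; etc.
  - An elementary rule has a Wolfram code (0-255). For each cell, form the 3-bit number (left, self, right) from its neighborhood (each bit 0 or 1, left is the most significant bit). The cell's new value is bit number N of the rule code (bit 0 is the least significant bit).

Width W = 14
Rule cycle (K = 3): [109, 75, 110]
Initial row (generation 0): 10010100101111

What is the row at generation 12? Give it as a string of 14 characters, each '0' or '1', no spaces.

Answer: 11111011011111

Derivation:
Gen 0: 10010100101111
Gen 1 (rule 109): 10011100111001
Gen 2 (rule 75): 00110101101010
Gen 3 (rule 110): 01111111111110
Gen 4 (rule 109): 01000000000010
Gen 5 (rule 75): 10011111111100
Gen 6 (rule 110): 10110000000100
Gen 7 (rule 109): 11110111110101
Gen 8 (rule 75): 10010100010000
Gen 9 (rule 110): 10111100110000
Gen 10 (rule 109): 11100100110111
Gen 11 (rule 75): 10101001110101
Gen 12 (rule 110): 11111011011111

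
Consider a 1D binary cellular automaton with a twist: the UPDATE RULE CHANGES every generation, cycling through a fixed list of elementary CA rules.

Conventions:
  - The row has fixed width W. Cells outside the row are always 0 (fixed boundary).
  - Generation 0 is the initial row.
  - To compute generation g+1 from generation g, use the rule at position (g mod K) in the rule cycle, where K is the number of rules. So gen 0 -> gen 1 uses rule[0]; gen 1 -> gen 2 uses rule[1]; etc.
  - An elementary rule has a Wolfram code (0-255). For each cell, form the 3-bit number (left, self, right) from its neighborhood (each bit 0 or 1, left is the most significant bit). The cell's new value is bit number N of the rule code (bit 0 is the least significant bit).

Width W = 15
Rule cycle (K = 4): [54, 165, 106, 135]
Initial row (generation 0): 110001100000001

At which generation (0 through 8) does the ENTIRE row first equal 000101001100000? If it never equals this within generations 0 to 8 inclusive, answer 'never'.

Answer: never

Derivation:
Gen 0: 110001100000001
Gen 1 (rule 54): 001010010000011
Gen 2 (rule 165): 101110010111000
Gen 3 (rule 106): 011010101101000
Gen 4 (rule 135): 100010100001011
Gen 5 (rule 54): 110111110011100
Gen 6 (rule 165): 001011100001001
Gen 7 (rule 106): 010110100010010
Gen 8 (rule 135): 110000101110110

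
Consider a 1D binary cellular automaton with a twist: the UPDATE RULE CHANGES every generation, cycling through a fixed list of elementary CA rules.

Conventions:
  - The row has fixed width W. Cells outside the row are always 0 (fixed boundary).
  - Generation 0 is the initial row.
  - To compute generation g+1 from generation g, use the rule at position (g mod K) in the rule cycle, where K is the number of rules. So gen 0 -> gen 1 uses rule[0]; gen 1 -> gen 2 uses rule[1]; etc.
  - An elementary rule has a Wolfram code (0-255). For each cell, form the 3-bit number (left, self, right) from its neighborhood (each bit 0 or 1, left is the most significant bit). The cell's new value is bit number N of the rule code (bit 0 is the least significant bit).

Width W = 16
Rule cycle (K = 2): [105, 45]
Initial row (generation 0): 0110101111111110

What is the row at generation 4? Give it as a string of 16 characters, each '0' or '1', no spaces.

Gen 0: 0110101111111110
Gen 1 (rule 105): 0111011000000010
Gen 2 (rule 45): 0100110011111010
Gen 3 (rule 105): 0000110010001100
Gen 4 (rule 45): 1110100010101001

Answer: 1110100010101001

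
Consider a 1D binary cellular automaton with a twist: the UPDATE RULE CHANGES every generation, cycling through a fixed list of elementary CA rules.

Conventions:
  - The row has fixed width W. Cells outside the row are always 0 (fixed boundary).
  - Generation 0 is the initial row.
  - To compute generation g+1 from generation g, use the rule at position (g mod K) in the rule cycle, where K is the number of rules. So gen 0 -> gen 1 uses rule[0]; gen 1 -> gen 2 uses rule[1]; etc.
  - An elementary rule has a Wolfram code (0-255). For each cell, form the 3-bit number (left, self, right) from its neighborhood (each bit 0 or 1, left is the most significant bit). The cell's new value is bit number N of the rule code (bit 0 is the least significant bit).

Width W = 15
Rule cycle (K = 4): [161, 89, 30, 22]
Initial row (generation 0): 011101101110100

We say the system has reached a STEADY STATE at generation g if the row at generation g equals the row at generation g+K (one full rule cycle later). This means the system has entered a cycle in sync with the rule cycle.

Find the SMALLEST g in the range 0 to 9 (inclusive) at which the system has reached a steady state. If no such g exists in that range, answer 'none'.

Gen 0: 011101101110100
Gen 1 (rule 161): 001010010101001
Gen 2 (rule 89): 100001000000100
Gen 3 (rule 30): 110011100001110
Gen 4 (rule 22): 001100010010001
Gen 5 (rule 161): 100001000000100
Gen 6 (rule 89): 011100111110011
Gen 7 (rule 30): 110011100001110
Gen 8 (rule 22): 001100010010001
Gen 9 (rule 161): 100001000000100
Gen 10 (rule 89): 011100111110011
Gen 11 (rule 30): 110011100001110
Gen 12 (rule 22): 001100010010001
Gen 13 (rule 161): 100001000000100

Answer: 3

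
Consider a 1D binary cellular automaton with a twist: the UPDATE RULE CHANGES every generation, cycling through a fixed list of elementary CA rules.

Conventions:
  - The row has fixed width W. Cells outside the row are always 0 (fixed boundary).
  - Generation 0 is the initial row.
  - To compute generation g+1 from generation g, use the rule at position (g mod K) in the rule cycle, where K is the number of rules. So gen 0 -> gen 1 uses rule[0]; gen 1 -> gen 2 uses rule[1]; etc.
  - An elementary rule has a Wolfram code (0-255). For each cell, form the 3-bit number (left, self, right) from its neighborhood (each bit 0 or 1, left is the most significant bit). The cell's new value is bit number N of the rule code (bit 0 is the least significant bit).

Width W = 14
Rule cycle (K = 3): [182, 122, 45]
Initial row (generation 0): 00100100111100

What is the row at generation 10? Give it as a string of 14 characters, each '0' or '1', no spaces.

Answer: 01110100100000

Derivation:
Gen 0: 00100100111100
Gen 1 (rule 182): 01111111011010
Gen 2 (rule 122): 11000001111101
Gen 3 (rule 45): 10011101000011
Gen 4 (rule 182): 11101011100100
Gen 5 (rule 122): 10110110111010
Gen 6 (rule 45): 11101101100110
Gen 7 (rule 182): 01010010011001
Gen 8 (rule 122): 10101101111110
Gen 9 (rule 45): 11111011000000
Gen 10 (rule 182): 01110100100000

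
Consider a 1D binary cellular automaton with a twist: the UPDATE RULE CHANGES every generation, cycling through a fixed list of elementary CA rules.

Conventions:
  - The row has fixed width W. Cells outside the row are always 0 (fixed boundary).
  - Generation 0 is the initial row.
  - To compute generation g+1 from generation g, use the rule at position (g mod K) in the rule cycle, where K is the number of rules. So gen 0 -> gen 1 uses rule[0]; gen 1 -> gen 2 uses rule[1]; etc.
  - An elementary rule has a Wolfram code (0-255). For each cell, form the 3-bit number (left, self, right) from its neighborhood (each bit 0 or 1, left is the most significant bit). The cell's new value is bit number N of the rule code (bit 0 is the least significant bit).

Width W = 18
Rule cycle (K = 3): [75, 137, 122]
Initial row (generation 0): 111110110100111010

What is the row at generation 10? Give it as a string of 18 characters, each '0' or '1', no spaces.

Answer: 100000101110011000

Derivation:
Gen 0: 111110110100111010
Gen 1 (rule 75): 100010110001101000
Gen 2 (rule 137): 001000100101000011
Gen 3 (rule 122): 010101011010100111
Gen 4 (rule 75): 100000011000001101
Gen 5 (rule 137): 001111010011101000
Gen 6 (rule 122): 011001101110110100
Gen 7 (rule 75): 111011101010110001
Gen 8 (rule 137): 110011000000100100
Gen 9 (rule 122): 111111100001011010
Gen 10 (rule 75): 100000101110011000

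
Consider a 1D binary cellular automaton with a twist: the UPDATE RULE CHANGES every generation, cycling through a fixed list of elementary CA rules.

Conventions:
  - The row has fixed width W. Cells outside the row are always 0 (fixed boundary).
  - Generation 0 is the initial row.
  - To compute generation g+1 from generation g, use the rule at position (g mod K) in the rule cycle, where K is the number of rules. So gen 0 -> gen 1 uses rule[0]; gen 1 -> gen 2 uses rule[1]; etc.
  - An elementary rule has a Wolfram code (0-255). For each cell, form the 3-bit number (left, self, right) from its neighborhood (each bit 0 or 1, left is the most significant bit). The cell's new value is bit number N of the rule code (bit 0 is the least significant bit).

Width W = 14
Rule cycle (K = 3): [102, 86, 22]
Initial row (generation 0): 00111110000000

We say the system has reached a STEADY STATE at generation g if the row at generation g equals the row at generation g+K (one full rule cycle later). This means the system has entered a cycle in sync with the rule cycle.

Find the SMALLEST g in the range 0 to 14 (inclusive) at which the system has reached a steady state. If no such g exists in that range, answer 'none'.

Answer: none

Derivation:
Gen 0: 00111110000000
Gen 1 (rule 102): 01000010000000
Gen 2 (rule 86): 11100111000000
Gen 3 (rule 22): 00011000100000
Gen 4 (rule 102): 00101001100000
Gen 5 (rule 86): 01101110110000
Gen 6 (rule 22): 10000000001000
Gen 7 (rule 102): 10000000011000
Gen 8 (rule 86): 11000000101100
Gen 9 (rule 22): 00100001100010
Gen 10 (rule 102): 01100010100110
Gen 11 (rule 86): 10110110111011
Gen 12 (rule 22): 10000000000000
Gen 13 (rule 102): 10000000000000
Gen 14 (rule 86): 11000000000000
Gen 15 (rule 22): 00100000000000
Gen 16 (rule 102): 01100000000000
Gen 17 (rule 86): 10110000000000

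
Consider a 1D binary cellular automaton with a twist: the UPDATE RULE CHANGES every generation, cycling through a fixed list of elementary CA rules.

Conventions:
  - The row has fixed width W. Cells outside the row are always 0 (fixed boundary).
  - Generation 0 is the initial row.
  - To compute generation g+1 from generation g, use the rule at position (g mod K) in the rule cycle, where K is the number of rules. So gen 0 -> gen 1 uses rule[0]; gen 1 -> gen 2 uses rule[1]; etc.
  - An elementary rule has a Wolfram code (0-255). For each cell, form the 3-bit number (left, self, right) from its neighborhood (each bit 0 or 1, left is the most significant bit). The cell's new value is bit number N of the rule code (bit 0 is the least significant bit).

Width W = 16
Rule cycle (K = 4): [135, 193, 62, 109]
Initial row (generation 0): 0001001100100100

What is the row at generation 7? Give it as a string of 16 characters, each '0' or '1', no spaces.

Answer: 1010000011000001

Derivation:
Gen 0: 0001001100100100
Gen 1 (rule 135): 1111010001101101
Gen 2 (rule 193): 0111000100100100
Gen 3 (rule 62): 1100101111111110
Gen 4 (rule 109): 1100111000000010
Gen 5 (rule 135): 0001010011111110
Gen 6 (rule 193): 1100000001111110
Gen 7 (rule 62): 1010000011000001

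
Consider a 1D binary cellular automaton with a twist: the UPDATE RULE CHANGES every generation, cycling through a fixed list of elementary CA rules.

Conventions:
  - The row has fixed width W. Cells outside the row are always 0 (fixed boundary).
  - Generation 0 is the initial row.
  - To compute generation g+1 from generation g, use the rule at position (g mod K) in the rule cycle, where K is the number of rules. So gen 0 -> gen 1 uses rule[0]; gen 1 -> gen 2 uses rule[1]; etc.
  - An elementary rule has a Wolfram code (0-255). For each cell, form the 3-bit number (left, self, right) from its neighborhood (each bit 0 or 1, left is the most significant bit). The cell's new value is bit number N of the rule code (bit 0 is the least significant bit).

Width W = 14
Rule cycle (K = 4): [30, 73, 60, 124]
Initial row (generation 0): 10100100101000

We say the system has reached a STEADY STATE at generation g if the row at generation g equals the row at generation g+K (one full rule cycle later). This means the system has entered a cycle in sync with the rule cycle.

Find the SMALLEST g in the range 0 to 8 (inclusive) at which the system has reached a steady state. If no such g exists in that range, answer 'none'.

Answer: none

Derivation:
Gen 0: 10100100101000
Gen 1 (rule 30): 10111111101100
Gen 2 (rule 73): 00100000101101
Gen 3 (rule 60): 00110000111011
Gen 4 (rule 124): 00111000101111
Gen 5 (rule 30): 01100101101000
Gen 6 (rule 73): 01100001100011
Gen 7 (rule 60): 01010001010010
Gen 8 (rule 124): 01111001111011
Gen 9 (rule 30): 11000111000010
Gen 10 (rule 73): 11010101011000
Gen 11 (rule 60): 10111111110100
Gen 12 (rule 124): 11100000011110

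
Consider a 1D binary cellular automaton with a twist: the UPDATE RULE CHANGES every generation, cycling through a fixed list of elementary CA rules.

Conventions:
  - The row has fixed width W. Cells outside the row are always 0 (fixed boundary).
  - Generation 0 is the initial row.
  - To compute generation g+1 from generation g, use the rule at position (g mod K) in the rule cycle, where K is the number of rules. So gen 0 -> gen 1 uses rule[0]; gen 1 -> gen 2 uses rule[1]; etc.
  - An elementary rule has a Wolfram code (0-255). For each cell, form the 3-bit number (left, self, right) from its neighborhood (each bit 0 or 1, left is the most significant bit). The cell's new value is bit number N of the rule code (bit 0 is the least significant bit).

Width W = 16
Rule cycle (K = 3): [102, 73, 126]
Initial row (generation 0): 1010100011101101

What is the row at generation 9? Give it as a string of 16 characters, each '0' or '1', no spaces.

Gen 0: 1010100011101101
Gen 1 (rule 102): 1111100100110111
Gen 2 (rule 73): 1000100000110101
Gen 3 (rule 126): 1101110001111111
Gen 4 (rule 102): 0110010010000001
Gen 5 (rule 73): 0110000000111100
Gen 6 (rule 126): 1111000001100110
Gen 7 (rule 102): 0001000010101010
Gen 8 (rule 73): 1100011000000000
Gen 9 (rule 126): 1110111100000000

Answer: 1110111100000000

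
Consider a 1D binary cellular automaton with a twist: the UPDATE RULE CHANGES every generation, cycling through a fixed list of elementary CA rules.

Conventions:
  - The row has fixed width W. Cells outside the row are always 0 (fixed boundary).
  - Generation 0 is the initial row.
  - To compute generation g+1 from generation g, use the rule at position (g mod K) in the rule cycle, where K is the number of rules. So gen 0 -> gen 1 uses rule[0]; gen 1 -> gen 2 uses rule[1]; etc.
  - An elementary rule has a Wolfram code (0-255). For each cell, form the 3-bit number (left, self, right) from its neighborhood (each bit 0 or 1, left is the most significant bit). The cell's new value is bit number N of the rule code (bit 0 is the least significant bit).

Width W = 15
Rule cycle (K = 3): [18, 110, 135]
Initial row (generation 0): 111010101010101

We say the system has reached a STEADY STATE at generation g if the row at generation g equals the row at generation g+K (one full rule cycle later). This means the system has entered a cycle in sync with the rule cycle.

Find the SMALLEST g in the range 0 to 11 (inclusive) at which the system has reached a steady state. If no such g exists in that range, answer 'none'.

Gen 0: 111010101010101
Gen 1 (rule 18): 000000000000000
Gen 2 (rule 110): 000000000000000
Gen 3 (rule 135): 111111111111111
Gen 4 (rule 18): 000000000000000
Gen 5 (rule 110): 000000000000000
Gen 6 (rule 135): 111111111111111
Gen 7 (rule 18): 000000000000000
Gen 8 (rule 110): 000000000000000
Gen 9 (rule 135): 111111111111111
Gen 10 (rule 18): 000000000000000
Gen 11 (rule 110): 000000000000000
Gen 12 (rule 135): 111111111111111
Gen 13 (rule 18): 000000000000000
Gen 14 (rule 110): 000000000000000

Answer: 1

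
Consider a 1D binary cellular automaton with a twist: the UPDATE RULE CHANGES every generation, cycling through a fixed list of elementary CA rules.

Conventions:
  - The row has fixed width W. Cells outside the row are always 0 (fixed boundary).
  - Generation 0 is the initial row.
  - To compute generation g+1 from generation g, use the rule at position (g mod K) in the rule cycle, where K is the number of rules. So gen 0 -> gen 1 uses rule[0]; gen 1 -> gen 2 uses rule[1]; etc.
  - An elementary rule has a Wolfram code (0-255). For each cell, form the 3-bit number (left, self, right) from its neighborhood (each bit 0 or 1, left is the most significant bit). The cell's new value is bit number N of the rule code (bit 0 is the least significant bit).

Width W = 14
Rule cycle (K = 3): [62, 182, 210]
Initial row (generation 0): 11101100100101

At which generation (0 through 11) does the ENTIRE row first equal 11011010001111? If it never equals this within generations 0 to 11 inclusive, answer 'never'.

Answer: never

Derivation:
Gen 0: 11101100100101
Gen 1 (rule 62): 10011011111111
Gen 2 (rule 182): 11100101111110
Gen 3 (rule 210): 01111000111111
Gen 4 (rule 62): 11000101100000
Gen 5 (rule 182): 00101110010000
Gen 6 (rule 210): 01000111101000
Gen 7 (rule 62): 11101100011100
Gen 8 (rule 182): 01010010101010
Gen 9 (rule 210): 10001100000001
Gen 10 (rule 62): 11011010000011
Gen 11 (rule 182): 00100111000100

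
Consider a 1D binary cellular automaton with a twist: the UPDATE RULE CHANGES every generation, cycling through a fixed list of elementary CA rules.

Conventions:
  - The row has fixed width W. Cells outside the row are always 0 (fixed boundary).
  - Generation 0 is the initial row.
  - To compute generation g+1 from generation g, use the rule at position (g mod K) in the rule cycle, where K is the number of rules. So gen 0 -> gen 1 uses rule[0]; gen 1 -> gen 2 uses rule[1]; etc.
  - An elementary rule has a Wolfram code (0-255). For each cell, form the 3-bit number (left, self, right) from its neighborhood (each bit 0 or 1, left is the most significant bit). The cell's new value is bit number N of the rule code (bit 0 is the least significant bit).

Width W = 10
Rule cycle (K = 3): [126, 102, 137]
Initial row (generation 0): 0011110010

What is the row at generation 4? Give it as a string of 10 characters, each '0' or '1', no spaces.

Gen 0: 0011110010
Gen 1 (rule 126): 0110011111
Gen 2 (rule 102): 1010100001
Gen 3 (rule 137): 0000001100
Gen 4 (rule 126): 0000011110

Answer: 0000011110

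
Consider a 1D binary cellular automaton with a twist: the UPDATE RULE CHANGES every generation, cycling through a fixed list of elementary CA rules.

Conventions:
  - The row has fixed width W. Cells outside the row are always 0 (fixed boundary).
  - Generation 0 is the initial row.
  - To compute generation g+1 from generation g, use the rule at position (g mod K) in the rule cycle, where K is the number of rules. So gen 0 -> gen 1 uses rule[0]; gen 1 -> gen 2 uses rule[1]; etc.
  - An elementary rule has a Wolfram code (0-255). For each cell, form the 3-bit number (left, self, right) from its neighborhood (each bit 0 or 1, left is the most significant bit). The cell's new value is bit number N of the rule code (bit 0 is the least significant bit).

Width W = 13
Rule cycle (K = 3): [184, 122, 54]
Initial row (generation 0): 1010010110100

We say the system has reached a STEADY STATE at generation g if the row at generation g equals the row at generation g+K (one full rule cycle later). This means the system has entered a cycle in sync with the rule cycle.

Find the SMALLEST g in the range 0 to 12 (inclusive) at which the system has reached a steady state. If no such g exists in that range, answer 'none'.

Answer: none

Derivation:
Gen 0: 1010010110100
Gen 1 (rule 184): 0101001101010
Gen 2 (rule 122): 1010111110101
Gen 3 (rule 54): 1111000001111
Gen 4 (rule 184): 1110100001110
Gen 5 (rule 122): 1011010011011
Gen 6 (rule 54): 1100111100100
Gen 7 (rule 184): 1010111010010
Gen 8 (rule 122): 0101101101101
Gen 9 (rule 54): 1110010010011
Gen 10 (rule 184): 1101001001010
Gen 11 (rule 122): 1110110110101
Gen 12 (rule 54): 0001001001111
Gen 13 (rule 184): 0000100101110
Gen 14 (rule 122): 0001011011011
Gen 15 (rule 54): 0011100100100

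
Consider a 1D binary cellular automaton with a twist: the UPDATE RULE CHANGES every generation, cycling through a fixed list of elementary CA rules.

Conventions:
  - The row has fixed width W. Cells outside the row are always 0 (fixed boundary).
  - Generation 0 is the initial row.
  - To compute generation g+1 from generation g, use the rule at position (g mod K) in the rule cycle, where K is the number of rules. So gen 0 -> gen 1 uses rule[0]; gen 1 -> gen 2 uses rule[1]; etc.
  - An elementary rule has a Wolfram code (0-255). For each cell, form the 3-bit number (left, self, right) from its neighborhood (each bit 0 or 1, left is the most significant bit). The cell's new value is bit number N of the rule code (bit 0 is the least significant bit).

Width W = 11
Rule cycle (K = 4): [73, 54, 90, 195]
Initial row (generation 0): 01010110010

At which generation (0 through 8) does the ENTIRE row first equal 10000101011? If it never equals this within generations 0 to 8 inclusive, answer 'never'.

Answer: 7

Derivation:
Gen 0: 01010110010
Gen 1 (rule 73): 00000110000
Gen 2 (rule 54): 00001001000
Gen 3 (rule 90): 00010110100
Gen 4 (rule 195): 11100010001
Gen 5 (rule 73): 10101000100
Gen 6 (rule 54): 11111101110
Gen 7 (rule 90): 10000101011
Gen 8 (rule 195): 00111000001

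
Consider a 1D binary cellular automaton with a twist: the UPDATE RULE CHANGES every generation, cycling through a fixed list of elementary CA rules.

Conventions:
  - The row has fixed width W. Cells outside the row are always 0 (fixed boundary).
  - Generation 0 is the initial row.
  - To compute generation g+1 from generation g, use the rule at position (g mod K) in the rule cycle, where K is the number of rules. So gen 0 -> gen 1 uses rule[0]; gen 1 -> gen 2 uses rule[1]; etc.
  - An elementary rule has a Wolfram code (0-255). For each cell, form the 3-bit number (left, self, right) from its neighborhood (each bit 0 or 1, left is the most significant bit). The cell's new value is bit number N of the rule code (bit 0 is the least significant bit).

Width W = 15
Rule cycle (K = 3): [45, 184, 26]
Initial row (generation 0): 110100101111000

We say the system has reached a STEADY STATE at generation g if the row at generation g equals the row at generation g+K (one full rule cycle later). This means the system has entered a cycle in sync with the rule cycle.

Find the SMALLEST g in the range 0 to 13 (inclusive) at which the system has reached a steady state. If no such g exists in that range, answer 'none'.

Answer: none

Derivation:
Gen 0: 110100101111000
Gen 1 (rule 45): 101100111000011
Gen 2 (rule 184): 011010110100010
Gen 3 (rule 26): 110000100010101
Gen 4 (rule 45): 100110101011111
Gen 5 (rule 184): 010101010111110
Gen 6 (rule 26): 100000000100001
Gen 7 (rule 45): 101111110101101
Gen 8 (rule 184): 011111101011010
Gen 9 (rule 26): 110000000010001
Gen 10 (rule 45): 100111111010101
Gen 11 (rule 184): 010111110101010
Gen 12 (rule 26): 100100000000001
Gen 13 (rule 45): 100101111111101
Gen 14 (rule 184): 010011111111010
Gen 15 (rule 26): 101110000000001
Gen 16 (rule 45): 111000111111101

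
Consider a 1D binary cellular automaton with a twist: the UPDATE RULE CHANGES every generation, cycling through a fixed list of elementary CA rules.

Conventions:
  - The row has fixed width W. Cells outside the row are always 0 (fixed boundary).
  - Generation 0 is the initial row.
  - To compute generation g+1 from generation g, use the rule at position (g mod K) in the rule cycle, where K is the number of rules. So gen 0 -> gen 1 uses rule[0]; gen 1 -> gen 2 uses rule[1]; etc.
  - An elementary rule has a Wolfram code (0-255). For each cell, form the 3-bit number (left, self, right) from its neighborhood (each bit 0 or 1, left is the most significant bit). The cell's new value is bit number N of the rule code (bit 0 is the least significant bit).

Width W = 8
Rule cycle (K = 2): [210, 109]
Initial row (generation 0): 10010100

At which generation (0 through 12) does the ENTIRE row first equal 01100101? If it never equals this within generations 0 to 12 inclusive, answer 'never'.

Gen 0: 10010100
Gen 1 (rule 210): 01100010
Gen 2 (rule 109): 01101010
Gen 3 (rule 210): 10100001
Gen 4 (rule 109): 11101101
Gen 5 (rule 210): 01100100
Gen 6 (rule 109): 01100101
Gen 7 (rule 210): 10111000
Gen 8 (rule 109): 11101011
Gen 9 (rule 210): 01100001
Gen 10 (rule 109): 01101101
Gen 11 (rule 210): 10100100
Gen 12 (rule 109): 11100101

Answer: 6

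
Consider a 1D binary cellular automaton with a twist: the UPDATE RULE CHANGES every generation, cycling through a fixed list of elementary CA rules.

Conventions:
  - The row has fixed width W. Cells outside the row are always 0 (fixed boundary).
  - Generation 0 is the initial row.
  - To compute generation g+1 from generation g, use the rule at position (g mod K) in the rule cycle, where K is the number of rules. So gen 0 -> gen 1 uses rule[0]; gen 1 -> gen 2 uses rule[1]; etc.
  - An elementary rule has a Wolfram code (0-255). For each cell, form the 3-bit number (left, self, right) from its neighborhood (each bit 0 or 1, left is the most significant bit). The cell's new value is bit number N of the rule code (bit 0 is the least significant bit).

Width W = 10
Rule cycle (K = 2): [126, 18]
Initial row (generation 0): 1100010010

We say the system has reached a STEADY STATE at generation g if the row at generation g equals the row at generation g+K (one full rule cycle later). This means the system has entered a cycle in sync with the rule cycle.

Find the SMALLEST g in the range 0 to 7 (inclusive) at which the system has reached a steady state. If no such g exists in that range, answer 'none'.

Answer: 2

Derivation:
Gen 0: 1100010010
Gen 1 (rule 126): 1110111111
Gen 2 (rule 18): 0000000000
Gen 3 (rule 126): 0000000000
Gen 4 (rule 18): 0000000000
Gen 5 (rule 126): 0000000000
Gen 6 (rule 18): 0000000000
Gen 7 (rule 126): 0000000000
Gen 8 (rule 18): 0000000000
Gen 9 (rule 126): 0000000000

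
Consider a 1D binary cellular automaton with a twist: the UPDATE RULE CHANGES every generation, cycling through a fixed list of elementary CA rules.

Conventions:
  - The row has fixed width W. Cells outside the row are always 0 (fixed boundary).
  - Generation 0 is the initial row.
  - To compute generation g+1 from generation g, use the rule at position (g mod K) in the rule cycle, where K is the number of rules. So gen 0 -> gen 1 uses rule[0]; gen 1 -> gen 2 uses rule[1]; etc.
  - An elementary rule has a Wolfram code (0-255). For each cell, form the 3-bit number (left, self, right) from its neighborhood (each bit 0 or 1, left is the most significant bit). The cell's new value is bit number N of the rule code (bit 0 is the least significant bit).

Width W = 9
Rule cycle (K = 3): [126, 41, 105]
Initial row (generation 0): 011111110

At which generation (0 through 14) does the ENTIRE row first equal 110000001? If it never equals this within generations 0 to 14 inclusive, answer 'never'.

Answer: never

Derivation:
Gen 0: 011111110
Gen 1 (rule 126): 110000011
Gen 2 (rule 41): 100111010
Gen 3 (rule 105): 000101100
Gen 4 (rule 126): 001111110
Gen 5 (rule 41): 101000000
Gen 6 (rule 105): 010011111
Gen 7 (rule 126): 111110001
Gen 8 (rule 41): 100000100
Gen 9 (rule 105): 001110001
Gen 10 (rule 126): 011011011
Gen 11 (rule 41): 010110110
Gen 12 (rule 105): 001111110
Gen 13 (rule 126): 011000011
Gen 14 (rule 41): 010011010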